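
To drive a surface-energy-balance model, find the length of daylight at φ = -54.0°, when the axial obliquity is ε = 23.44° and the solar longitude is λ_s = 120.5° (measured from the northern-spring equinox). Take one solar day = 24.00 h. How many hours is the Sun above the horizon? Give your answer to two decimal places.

Solar declination: sin δ = sin ε · sin λ_s = sin 23.44° × sin 120.5° = 0.34275, so δ = +20.044°.
cos H₀ = −tan φ · tan δ = −tan(-54.0°) × tan(+20.044°) = 0.5022, so H₀ = 1.0447 rad = 59.86°.
Daylight = 2H₀/(2π) × 24.00 h = (1.0447/π) × 24.00 = 7.98 h.

7.98 h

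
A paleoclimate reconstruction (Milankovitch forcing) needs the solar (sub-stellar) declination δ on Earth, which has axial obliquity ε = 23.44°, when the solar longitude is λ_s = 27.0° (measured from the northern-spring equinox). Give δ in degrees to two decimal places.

δ = +10.40°

sin δ = sin ε · sin λ_s = sin 23.44° × sin 27.0° = 0.180592.
δ = arcsin(0.180592) = +10.40°.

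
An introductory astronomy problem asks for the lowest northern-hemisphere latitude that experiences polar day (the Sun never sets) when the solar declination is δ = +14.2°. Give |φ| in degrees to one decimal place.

Polar day requires cos H₀ = −tan φ tan δ ≤ −1, i.e. tan φ tan δ ≥ 1.
The boundary is |tan φ| · |tan δ| = 1, so |φ| = 90° − |δ| = 90° − 14.2° = 75.8° in the northern hemisphere.

|φ| = 75.8°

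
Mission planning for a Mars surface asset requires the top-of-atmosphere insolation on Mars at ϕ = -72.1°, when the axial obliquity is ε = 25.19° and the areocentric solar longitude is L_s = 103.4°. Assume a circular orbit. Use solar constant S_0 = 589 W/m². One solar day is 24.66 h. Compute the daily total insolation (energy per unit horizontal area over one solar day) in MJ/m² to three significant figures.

0.00 MJ/m²

sin δ = sin 25.19° × sin 103.4° = 0.41403, so δ = +24.459°.
cos h₀ = −tan(-72.1°) tan(+24.459°) = 1.4082 ≥ 1 ⇒ polar night, h₀ = 0 and Q̄ = 0.
Daily total = Q̄ × 24.66 h × 3600 s/h = 0.00 MJ/m².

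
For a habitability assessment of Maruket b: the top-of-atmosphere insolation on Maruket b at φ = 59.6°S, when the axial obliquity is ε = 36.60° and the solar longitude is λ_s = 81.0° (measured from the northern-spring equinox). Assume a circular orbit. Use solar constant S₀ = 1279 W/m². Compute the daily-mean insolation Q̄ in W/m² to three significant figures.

Solar declination: sin δ = sin ε · sin λ_s = sin 36.60° × sin 81.0° = 0.58888, so δ = +36.078°.
cos H₀ = −tan(-59.6°) tan(+36.078°) = 1.2419 ≥ 1 ⇒ polar night, H₀ = 0 and Q̄ = 0.

Q̄ ≈ 0.00 W/m²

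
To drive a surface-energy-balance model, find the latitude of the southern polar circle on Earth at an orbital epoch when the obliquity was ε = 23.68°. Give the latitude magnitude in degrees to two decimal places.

66.32°

The polar circle is the lowest latitude that experiences at least one full rotation of continuous darkness at the northern-summer solstice; it lies at |φ| = 90° − ε = 90° − 23.68° = 66.32°.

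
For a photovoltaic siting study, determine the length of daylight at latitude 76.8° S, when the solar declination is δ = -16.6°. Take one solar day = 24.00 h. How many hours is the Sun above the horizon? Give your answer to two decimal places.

24.00 h

Sunrise equation: cos h₀ = −tan ϕ · tan δ = -1.2710 ≤ −1, so the Sun never sets (polar day) and h₀ = π.
Daylight = 2h₀/(2π) × 24.00 h = (3.1416/π) × 24.00 = 24.00 h.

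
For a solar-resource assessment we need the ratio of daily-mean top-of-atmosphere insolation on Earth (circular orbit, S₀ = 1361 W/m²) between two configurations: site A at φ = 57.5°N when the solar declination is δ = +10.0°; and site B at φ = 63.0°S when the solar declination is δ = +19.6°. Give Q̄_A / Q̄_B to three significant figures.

— Configuration A (φ=+57.5°):
cos H₀ = −tan(+57.5°) tan(+10.000°) = -0.2768, H₀ = 1.8512 rad.
Bracket: H₀ sin φ sin δ + cos φ cos δ sin H₀ = 1.8512×0.84339×0.17365 + 0.53730×0.98481×0.96093 = 0.271117 + 0.508465 = 0.779582.
Q̄ = (S₀/π) × [bracket] = (1361/π) × 0.779582 = 337.73 W/m².
— Configuration B (φ=-63.0°):
cos H₀ = −tan(-63.0°) tan(+19.600°) = 0.6989, H₀ = 0.7970 rad.
Bracket: H₀ sin φ sin δ + cos φ cos δ sin H₀ = 0.7970×-0.89101×0.33545 + 0.45399×0.94206×0.71526 = -0.238215 + 0.305907 = 0.067692.
Q̄ = (S₀/π) × [bracket] = (1361/π) × 0.067692 = 29.326 W/m².
Ratio Q̄_A / Q̄_B = 337.73 / 29.326 = 11.52.

Q̄_A / Q̄_B ≈ 11.5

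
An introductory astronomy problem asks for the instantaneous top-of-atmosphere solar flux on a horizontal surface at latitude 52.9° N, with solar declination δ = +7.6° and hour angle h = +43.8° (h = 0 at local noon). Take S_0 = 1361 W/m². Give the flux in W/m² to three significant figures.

731 W/m²

cos θ_z = sin ϕ sin δ + cos ϕ cos δ cos h = 0.105486 + 0.431547 = 0.537033.
Flux = S_0 · cos θ_z = 1361 × 0.537033 = 730.9 W/m².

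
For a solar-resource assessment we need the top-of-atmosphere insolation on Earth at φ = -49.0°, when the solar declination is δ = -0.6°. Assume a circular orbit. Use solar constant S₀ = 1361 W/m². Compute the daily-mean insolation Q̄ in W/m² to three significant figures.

cos H₀ = −tan(-49.0°) tan(-0.600°) = -0.0120, H₀ = 1.5828 rad.
Bracket: H₀ sin φ sin δ + cos φ cos δ sin H₀ = 1.5828×-0.75471×-0.01047 + 0.65606×0.99995×0.99993 = 0.012507 + 0.655981 = 0.668488.
Q̄ = (S₀/π) × [bracket] = (1361/π) × 0.668488 = 289.6 W/m².

Q̄ ≈ 290 W/m²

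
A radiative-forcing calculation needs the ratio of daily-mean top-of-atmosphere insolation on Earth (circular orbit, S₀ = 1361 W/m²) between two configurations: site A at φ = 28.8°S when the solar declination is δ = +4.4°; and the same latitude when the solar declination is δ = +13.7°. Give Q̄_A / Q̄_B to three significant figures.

Q̄_A / Q̄_B ≈ 1.20

— Configuration A (φ=-28.8°):
cos H₀ = −tan(-28.8°) tan(+4.400°) = 0.0423, H₀ = 1.5285 rad.
Bracket: H₀ sin φ sin δ + cos φ cos δ sin H₀ = 1.5285×-0.48175×0.07672 + 0.87631×0.99705×0.99910 = -0.056493 + 0.872939 = 0.816446.
Q̄ = (S₀/π) × [bracket] = (1361/π) × 0.816446 = 353.70 W/m².
— Configuration B (φ=-28.8°):
cos H₀ = −tan(-28.8°) tan(+13.700°) = 0.1340, H₀ = 1.4364 rad.
Bracket: H₀ sin φ sin δ + cos φ cos δ sin H₀ = 1.4364×-0.48175×0.23684 + 0.87631×0.97155×0.99098 = -0.163890 + 0.843700 = 0.679810.
Q̄ = (S₀/π) × [bracket] = (1361/π) × 0.679810 = 294.51 W/m².
Ratio Q̄_A / Q̄_B = 353.70 / 294.51 = 1.201.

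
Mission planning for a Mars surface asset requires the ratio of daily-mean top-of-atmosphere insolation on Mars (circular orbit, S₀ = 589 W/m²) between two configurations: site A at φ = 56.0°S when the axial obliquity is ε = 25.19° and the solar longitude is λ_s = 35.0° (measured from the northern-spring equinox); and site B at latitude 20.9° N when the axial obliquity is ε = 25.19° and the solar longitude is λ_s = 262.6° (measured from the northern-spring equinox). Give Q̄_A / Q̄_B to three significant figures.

Q̄_A / Q̄_B ≈ 0.421

— Configuration A (φ=-56.0°):
Solar declination: sin δ = sin ε · sin λ_s = sin 25.19° × sin 35.0° = 0.24413, so δ = +14.130°.
cos H₀ = −tan(-56.0°) tan(+14.130°) = 0.3732, H₀ = 1.1883 rad.
Bracket: H₀ sin φ sin δ + cos φ cos δ sin H₀ = 1.1883×-0.82904×0.24413 + 0.55919×0.96974×0.92774 = -0.240504 + 0.503085 = 0.262581.
Q̄ = (S₀/π) × [bracket] = (589/π) × 0.262581 = 49.230 W/m².
— Configuration B (φ=+20.9°):
Solar declination: sin δ = sin ε · sin λ_s = sin 25.19° × sin 262.6° = -0.42208, so δ = -24.966°.
cos H₀ = −tan(+20.9°) tan(-24.966°) = 0.1778, H₀ = 1.3921 rad.
Bracket: H₀ sin φ sin δ + cos φ cos δ sin H₀ = 1.3921×0.35674×-0.42208 + 0.93420×0.90656×0.98407 = -0.209612 + 0.833417 = 0.623805.
Q̄ = (S₀/π) × [bracket] = (589/π) × 0.623805 = 116.95 W/m².
Ratio Q̄_A / Q̄_B = 49.230 / 116.95 = 0.4209.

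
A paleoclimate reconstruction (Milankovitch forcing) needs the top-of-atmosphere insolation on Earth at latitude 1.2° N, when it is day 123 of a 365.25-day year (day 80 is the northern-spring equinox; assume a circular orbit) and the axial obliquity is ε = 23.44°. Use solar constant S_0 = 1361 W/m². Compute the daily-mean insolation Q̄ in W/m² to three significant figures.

Q̄ ≈ 421 W/m²

Solar longitude: L_s = 360° × (123 − 80)/365.25 = 42.382°.
sin δ = sin 23.44° × sin 42.382° = 0.26814, so δ = +15.553°.
cos h₀ = −tan(+1.2°) tan(+15.553°) = -0.0058, h₀ = 1.5766 rad.
Bracket: h₀ sin ϕ sin δ + cos ϕ cos δ sin h₀ = 1.5766×0.02094×0.26814 + 0.99978×0.96338×0.99998 = 0.008852 + 0.963149 = 0.972001.
Q̄ = (S_0/π) × [bracket] = (1361/π) × 0.972001 = 421.1 W/m².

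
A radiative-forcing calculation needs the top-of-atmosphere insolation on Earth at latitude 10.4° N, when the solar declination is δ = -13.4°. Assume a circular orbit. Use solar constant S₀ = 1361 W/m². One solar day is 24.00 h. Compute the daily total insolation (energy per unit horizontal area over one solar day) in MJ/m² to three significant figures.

cos H₀ = −tan(+10.4°) tan(-13.400°) = 0.0437, H₀ = 1.5271 rad.
Bracket: H₀ sin φ sin δ + cos φ cos δ sin H₀ = 1.5271×0.18052×-0.23175 + 0.98357×0.97278×0.99904 = -0.063887 + 0.955879 = 0.891992.
Q̄ = (S₀/π) × [bracket] = (1361/π) × 0.891992 = 386.43 W/m².
Daily total = Q̄ × 24.00 h × 3600 s/h = 386.43 × 24.00 × 3600 / 10⁶ = 33.39 MJ/m².

33.4 MJ/m²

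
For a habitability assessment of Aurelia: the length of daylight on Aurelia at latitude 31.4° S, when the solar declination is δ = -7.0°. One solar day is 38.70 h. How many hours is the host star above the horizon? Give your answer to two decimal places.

cos H₀ = −tan φ · tan δ = −tan(-31.4°) × tan(-7.000°) = -0.0749, so H₀ = 1.6458 rad = 94.30°.
Daylight = 2H₀/(2π) × 38.70 h = (1.6458/π) × 38.70 = 20.27 h.

20.27 h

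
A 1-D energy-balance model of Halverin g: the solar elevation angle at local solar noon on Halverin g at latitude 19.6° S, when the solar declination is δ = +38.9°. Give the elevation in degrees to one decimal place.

31.5°

At local noon the hour angle is zero, so the zenith angle equals |φ − δ| = |-19.6° − (+38.900°)| = 58.500°.
Elevation = 90° − 58.500° = 31.5°.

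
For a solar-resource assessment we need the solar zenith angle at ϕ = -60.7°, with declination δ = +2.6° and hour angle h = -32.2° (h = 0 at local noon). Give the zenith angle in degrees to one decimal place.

θ_z = 68.0°

cos θ_z = sin ϕ sin δ + cos ϕ cos δ cos h = -0.039560 + 0.413686 = 0.374126.
θ_z = arccos(0.374126) = 68.0°.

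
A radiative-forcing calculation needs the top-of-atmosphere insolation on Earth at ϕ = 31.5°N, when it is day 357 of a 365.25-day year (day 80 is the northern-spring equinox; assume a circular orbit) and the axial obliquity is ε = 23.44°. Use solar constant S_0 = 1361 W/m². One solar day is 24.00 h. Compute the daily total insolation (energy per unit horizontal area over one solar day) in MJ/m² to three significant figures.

Solar longitude: L_s = 360° × (357 − 80)/365.25 = 273.018°.
sin δ = sin 23.44° × sin 273.018° = -0.39724, so δ = -23.406°.
cos h₀ = −tan(+31.5°) tan(-23.406°) = 0.2653, h₀ = 1.3023 rad.
Bracket: h₀ sin ϕ sin δ + cos ϕ cos δ sin h₀ = 1.3023×0.52250×-0.39724 + 0.85264×0.91772×0.96418 = -0.270303 + 0.754456 = 0.484153.
Q̄ = (S_0/π) × [bracket] = (1361/π) × 0.484153 = 209.74 W/m².
Daily total = Q̄ × 24.00 h × 3600 s/h = 209.74 × 24.00 × 3600 / 10⁶ = 18.12 MJ/m².

18.1 MJ/m²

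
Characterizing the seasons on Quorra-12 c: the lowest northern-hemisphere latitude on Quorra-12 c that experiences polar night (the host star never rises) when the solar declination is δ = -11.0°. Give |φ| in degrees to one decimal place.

|φ| = 79.0°

Polar night requires cos H₀ = −tan φ tan δ ≥ 1, i.e. tan φ tan δ ≤ −1.
The boundary is |tan φ| · |tan δ| = 1, so |φ| = 90° − |δ| = 90° − 11.0° = 79.0° in the northern hemisphere.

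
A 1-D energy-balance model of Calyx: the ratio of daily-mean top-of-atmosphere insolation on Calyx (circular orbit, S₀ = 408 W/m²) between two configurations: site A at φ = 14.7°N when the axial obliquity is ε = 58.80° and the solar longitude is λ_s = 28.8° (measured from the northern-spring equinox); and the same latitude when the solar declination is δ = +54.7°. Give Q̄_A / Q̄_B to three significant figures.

Q̄_A / Q̄_B ≈ 1.14

— Configuration A (φ=+14.7°):
Solar declination: sin δ = sin ε · sin λ_s = sin 58.80° × sin 28.8° = 0.41207, so δ = +24.335°.
cos H₀ = −tan(+14.7°) tan(+24.335°) = -0.1186, H₀ = 1.6897 rad.
Bracket: H₀ sin φ sin δ + cos φ cos δ sin H₀ = 1.6897×0.25376×0.41207 + 0.96727×0.91115×0.99294 = 0.176687 + 0.875106 = 1.051793.
Q̄ = (S₀/π) × [bracket] = (408/π) × 1.051793 = 136.60 W/m².
— Configuration B (φ=+14.7°):
cos H₀ = −tan(+14.7°) tan(+54.700°) = -0.3705, H₀ = 1.9504 rad.
Bracket: H₀ sin φ sin δ + cos φ cos δ sin H₀ = 1.9504×0.25376×0.81614 + 0.96727×0.57786×0.92882 = 0.403935 + 0.519161 = 0.923096.
Q̄ = (S₀/π) × [bracket] = (408/π) × 0.923096 = 119.88 W/m².
Ratio Q̄_A / Q̄_B = 136.60 / 119.88 = 1.139.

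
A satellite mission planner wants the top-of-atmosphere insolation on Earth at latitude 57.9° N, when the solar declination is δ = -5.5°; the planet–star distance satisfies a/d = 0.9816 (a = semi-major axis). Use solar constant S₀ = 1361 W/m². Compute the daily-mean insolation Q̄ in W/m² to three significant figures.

cos H₀ = −tan(+57.9°) tan(-5.500°) = 0.1535, H₀ = 1.4167 rad.
Bracket: H₀ sin φ sin δ + cos φ cos δ sin H₀ = 1.4167×0.84712×-0.09585 + 0.53140×0.99540×0.98815 = -0.115031 + 0.522687 = 0.407656.
Inverse-square distance factor (a/d)² = 0.9816² = 0.963539.
Q̄ = (S₀/π) × 0.963539 × [bracket] = (1361/π) × 0.963539 × 0.407656 = 170.2 W/m².

Q̄ ≈ 170 W/m²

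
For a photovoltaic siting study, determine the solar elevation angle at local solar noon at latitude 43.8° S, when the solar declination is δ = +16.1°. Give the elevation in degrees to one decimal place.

At local noon the hour angle is zero, so the zenith angle equals |ϕ − δ| = |-43.8° − (+16.100°)| = 59.900°.
Elevation = 90° − 59.900° = 30.1°.

30.1°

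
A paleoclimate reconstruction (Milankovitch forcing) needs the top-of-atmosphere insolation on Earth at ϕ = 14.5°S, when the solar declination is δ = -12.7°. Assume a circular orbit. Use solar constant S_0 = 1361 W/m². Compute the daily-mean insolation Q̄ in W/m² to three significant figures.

Q̄ ≈ 447 W/m²

cos h₀ = −tan(-14.5°) tan(-12.700°) = -0.0583, h₀ = 1.6291 rad.
Bracket: h₀ sin ϕ sin δ + cos ϕ cos δ sin h₀ = 1.6291×-0.25038×-0.21985 + 0.96815×0.97553×0.99830 = 0.089676 + 0.942854 = 1.032530.
Q̄ = (S_0/π) × [bracket] = (1361/π) × 1.032530 = 447.3 W/m².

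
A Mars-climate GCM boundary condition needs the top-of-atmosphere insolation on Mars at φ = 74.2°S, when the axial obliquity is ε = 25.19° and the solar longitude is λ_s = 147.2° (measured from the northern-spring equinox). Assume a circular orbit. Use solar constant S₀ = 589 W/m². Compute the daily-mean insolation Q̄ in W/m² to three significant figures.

Q̄ ≈ 3.10 W/m²

Solar declination: sin δ = sin ε · sin λ_s = sin 25.19° × sin 147.2° = 0.23056, so δ = +13.330°.
cos H₀ = −tan(-74.2°) tan(+13.330°) = 0.8374, H₀ = 0.5784 rad.
Bracket: H₀ sin φ sin δ + cos φ cos δ sin H₀ = 0.5784×-0.96222×0.23056 + 0.27228×0.97306×0.54667 = -0.128318 + 0.144837 = 0.016519.
Q̄ = (S₀/π) × [bracket] = (589/π) × 0.016519 = 3.097 W/m².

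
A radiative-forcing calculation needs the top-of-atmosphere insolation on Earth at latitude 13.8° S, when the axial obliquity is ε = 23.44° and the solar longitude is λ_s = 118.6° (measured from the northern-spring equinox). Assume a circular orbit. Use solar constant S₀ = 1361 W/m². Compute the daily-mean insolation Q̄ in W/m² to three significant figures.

Solar declination: sin δ = sin ε · sin λ_s = sin 23.44° × sin 118.6° = 0.34925, so δ = +20.442°.
cos H₀ = −tan(-13.8°) tan(+20.442°) = 0.0915, H₀ = 1.4791 rad.
Bracket: H₀ sin φ sin δ + cos φ cos δ sin H₀ = 1.4791×-0.23853×0.34925 + 0.97113×0.93703×0.99580 = -0.123219 + 0.906156 = 0.782937.
Q̄ = (S₀/π) × [bracket] = (1361/π) × 0.782937 = 339.2 W/m².

Q̄ ≈ 339 W/m²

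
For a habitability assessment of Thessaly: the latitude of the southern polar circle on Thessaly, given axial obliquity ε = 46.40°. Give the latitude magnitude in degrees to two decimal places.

43.60°

The polar circle is the lowest latitude that experiences at least one full rotation of continuous darkness at the northern-summer solstice; it lies at |φ| = 90° − ε = 90° − 46.40° = 43.60°.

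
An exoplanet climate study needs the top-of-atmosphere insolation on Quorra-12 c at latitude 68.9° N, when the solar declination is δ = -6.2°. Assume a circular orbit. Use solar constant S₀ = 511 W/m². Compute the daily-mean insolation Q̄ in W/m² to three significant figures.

cos H₀ = −tan(+68.9°) tan(-6.200°) = 0.2815, H₀ = 1.2854 rad.
Bracket: H₀ sin φ sin δ + cos φ cos δ sin H₀ = 1.2854×0.93295×-0.10800 + 0.36000×0.99415×0.95955 = -0.129515 + 0.343417 = 0.213902.
Q̄ = (S₀/π) × [bracket] = (511/π) × 0.213902 = 34.79 W/m².

Q̄ ≈ 34.8 W/m²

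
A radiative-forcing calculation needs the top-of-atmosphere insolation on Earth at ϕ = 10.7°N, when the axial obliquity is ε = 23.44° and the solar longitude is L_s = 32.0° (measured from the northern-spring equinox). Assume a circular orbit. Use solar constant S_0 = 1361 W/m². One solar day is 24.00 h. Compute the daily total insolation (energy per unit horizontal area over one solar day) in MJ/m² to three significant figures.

38.3 MJ/m²

Solar declination: sin δ = sin ε · sin L_s = sin 23.44° × sin 32.0° = 0.21080, so δ = +12.169°.
cos h₀ = −tan(+10.7°) tan(+12.169°) = -0.0407, h₀ = 1.6116 rad.
Bracket: h₀ sin ϕ sin δ + cos ϕ cos δ sin h₀ = 1.6116×0.18567×0.21080 + 0.98261×0.97753×0.99917 = 0.063077 + 0.959734 = 1.022811.
Q̄ = (S_0/π) × [bracket] = (1361/π) × 1.022811 = 443.10 W/m².
Daily total = Q̄ × 24.00 h × 3600 s/h = 443.10 × 24.00 × 3600 / 10⁶ = 38.28 MJ/m².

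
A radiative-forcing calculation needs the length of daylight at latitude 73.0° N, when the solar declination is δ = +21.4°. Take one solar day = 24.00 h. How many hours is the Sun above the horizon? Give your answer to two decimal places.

24.00 h

Sunrise equation: cos H₀ = −tan φ · tan δ = -1.2818 ≤ −1, so the Sun never sets (polar day) and H₀ = π.
Daylight = 2H₀/(2π) × 24.00 h = (3.1416/π) × 24.00 = 24.00 h.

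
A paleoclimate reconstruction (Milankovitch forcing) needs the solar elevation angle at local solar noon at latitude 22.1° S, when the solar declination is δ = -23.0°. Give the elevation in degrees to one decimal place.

At local noon the hour angle is zero, so the zenith angle equals |φ − δ| = |-22.1° − (-23.000°)| = 0.900°.
Elevation = 90° − 0.900° = 89.1°.

89.1°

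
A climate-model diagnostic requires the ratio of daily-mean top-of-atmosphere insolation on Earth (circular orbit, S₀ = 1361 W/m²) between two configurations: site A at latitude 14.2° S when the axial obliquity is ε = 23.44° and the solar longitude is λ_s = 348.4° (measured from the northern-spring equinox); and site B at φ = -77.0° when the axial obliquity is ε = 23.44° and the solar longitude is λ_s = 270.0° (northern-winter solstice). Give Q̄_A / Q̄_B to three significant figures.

Q̄_A / Q̄_B ≈ 0.819

— Configuration A (φ=-14.2°):
Solar declination: sin δ = sin ε · sin λ_s = sin 23.44° × sin 348.4° = -0.07999, so δ = -4.588°.
cos H₀ = −tan(-14.2°) tan(-4.588°) = -0.0203, H₀ = 1.5911 rad.
Bracket: H₀ sin φ sin δ + cos φ cos δ sin H₀ = 1.5911×-0.24531×-0.07999 + 0.96945×0.99680×0.99979 = 0.031221 + 0.966145 = 0.997366.
Q̄ = (S₀/π) × [bracket] = (1361/π) × 0.997366 = 432.08 W/m².
— Configuration B (φ=-77.0°):
Solar declination: sin δ = sin ε · sin λ_s = sin 23.44° × sin 270.0° = -0.39779, so δ = -23.440°.
cos H₀ = −tan(-77.0°) tan(-23.440°) = -1.8780 ≤ −1 ⇒ polar day, H₀ = π.
Bracket: H₀ sin φ sin δ + cos φ cos δ sin H₀ = 3.1416×-0.97437×-0.39779 + 0.22495×0.91748×0.00000 = 1.217667 + 0.000000 = 1.217667.
Q̄ = (S₀/π) × [bracket] = (1361/π) × 1.217667 = 527.52 W/m².
Ratio Q̄_A / Q̄_B = 432.08 / 527.52 = 0.8191.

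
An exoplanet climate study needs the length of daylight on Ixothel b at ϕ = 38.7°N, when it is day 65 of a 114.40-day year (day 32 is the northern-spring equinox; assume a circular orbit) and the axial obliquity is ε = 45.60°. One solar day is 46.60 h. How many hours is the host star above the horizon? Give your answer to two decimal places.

36.37 h

Solar longitude: L_s = 360° × (65 − 32)/114.40 = 103.846°.
sin δ = sin 45.60° × sin 103.846° = 0.69371, so δ = +43.925°.
cos h₀ = −tan ϕ · tan δ = −tan(+38.7°) × tan(+43.925°) = -0.7716, so h₀ = 2.4522 rad = 140.50°.
Daylight = 2h₀/(2π) × 46.60 h = (2.4522/π) × 46.60 = 36.37 h.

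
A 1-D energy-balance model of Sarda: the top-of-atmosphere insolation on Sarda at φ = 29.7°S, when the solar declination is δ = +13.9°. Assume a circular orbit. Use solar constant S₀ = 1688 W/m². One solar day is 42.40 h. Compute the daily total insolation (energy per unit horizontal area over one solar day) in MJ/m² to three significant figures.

54.5 MJ/m²

cos H₀ = −tan(-29.7°) tan(+13.900°) = 0.1412, H₀ = 1.4292 rad.
Bracket: H₀ sin φ sin δ + cos φ cos δ sin H₀ = 1.4292×-0.49546×0.24023 + 0.86863×0.97072×0.98999 = -0.170110 + 0.834756 = 0.664646.
Q̄ = (S₀/π) × [bracket] = (1688/π) × 0.664646 = 357.12 W/m².
Daily total = Q̄ × 42.40 h × 3600 s/h = 357.12 × 42.40 × 3600 / 10⁶ = 54.51 MJ/m².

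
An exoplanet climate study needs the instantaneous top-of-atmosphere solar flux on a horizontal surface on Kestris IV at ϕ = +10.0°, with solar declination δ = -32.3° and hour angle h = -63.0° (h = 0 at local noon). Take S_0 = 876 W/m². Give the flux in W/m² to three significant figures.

cos θ_z = sin ϕ sin δ + cos ϕ cos δ cos h = -0.092789 + 0.377911 = 0.285122.
Flux = S_0 · cos θ_z = 876 × 0.285122 = 249.8 W/m².

250 W/m²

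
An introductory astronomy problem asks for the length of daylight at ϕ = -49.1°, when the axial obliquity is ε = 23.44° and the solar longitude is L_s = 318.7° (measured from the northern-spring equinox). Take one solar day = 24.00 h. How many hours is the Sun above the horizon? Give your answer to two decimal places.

Solar declination: sin δ = sin ε · sin L_s = sin 23.44° × sin 318.7° = -0.26254, so δ = -15.221°.
cos h₀ = −tan ϕ · tan δ = −tan(-49.1°) × tan(-15.221°) = -0.3141, so h₀ = 1.8903 rad = 108.31°.
Daylight = 2h₀/(2π) × 24.00 h = (1.8903/π) × 24.00 = 14.44 h.

14.44 h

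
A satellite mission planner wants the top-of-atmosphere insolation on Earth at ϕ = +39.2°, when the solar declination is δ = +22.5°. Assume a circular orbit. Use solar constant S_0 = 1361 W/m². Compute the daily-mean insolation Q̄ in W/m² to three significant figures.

cos h₀ = −tan(+39.2°) tan(+22.500°) = -0.3378, h₀ = 1.9154 rad.
Bracket: h₀ sin ϕ sin δ + cos ϕ cos δ sin h₀ = 1.9154×0.63203×0.38268 + 0.77494×0.92388×0.94121 = 0.463269 + 0.673861 = 1.137130.
Q̄ = (S_0/π) × [bracket] = (1361/π) × 1.137130 = 492.6 W/m².

Q̄ ≈ 493 W/m²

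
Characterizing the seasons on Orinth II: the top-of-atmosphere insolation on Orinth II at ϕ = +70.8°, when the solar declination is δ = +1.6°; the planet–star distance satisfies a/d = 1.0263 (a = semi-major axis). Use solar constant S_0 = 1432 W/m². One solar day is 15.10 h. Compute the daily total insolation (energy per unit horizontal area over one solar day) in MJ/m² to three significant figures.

cos h₀ = −tan(+70.8°) tan(+1.600°) = -0.0802, h₀ = 1.6511 rad.
Bracket: h₀ sin ϕ sin δ + cos ϕ cos δ sin h₀ = 1.6511×0.94438×0.02792 + 0.32887×0.99961×0.99678 = 0.043535 + 0.327683 = 0.371218.
Inverse-square distance factor (a/d)² = 1.0263² = 1.053292.
Q̄ = (S_0/π) × 1.053292 × [bracket] = (1432/π) × 1.053292 × 0.371218 = 178.23 W/m².
Daily total = Q̄ × 15.10 h × 3600 s/h = 178.23 × 15.10 × 3600 / 10⁶ = 9.689 MJ/m².

9.69 MJ/m²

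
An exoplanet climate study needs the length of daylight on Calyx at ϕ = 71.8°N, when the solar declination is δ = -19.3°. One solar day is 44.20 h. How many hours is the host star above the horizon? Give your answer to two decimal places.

0.00 h

cos h₀ = −tan ϕ · tan δ = 1.0651 ≥ 1, so the host star never rises (polar night) and h₀ = 0.
Daylight = 2h₀/(2π) × 44.20 h = (0.0000/π) × 44.20 = 0.00 h.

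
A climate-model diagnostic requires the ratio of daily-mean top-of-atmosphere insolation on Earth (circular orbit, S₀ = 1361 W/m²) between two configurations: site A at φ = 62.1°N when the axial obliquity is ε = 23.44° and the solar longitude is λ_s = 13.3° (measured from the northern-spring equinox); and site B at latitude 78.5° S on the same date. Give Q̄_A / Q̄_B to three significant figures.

— Configuration A (φ=+62.1°):
Solar declination: sin δ = sin ε · sin λ_s = sin 23.44° × sin 13.3° = 0.09151, so δ = +5.251°.
cos H₀ = −tan(+62.1°) tan(+5.251°) = -0.1736, H₀ = 1.7452 rad.
Bracket: H₀ sin φ sin δ + cos φ cos δ sin H₀ = 1.7452×0.88377×0.09151 + 0.46793×0.99580×0.98482 = 0.141141 + 0.458891 = 0.600032.
Q̄ = (S₀/π) × [bracket] = (1361/π) × 0.600032 = 259.95 W/m².
— Configuration B (φ=-78.5°):
cos H₀ = −tan(-78.5°) tan(+5.251°) = 0.4517, H₀ = 1.1021 rad.
Bracket: H₀ sin φ sin δ + cos φ cos δ sin H₀ = 1.1021×-0.97992×0.09151 + 0.19937×0.99580×0.89218 = -0.098828 + 0.177127 = 0.078299.
Q̄ = (S₀/π) × [bracket] = (1361/π) × 0.078299 = 33.921 W/m².
Ratio Q̄_A / Q̄_B = 259.95 / 33.921 = 7.663.

Q̄_A / Q̄_B ≈ 7.66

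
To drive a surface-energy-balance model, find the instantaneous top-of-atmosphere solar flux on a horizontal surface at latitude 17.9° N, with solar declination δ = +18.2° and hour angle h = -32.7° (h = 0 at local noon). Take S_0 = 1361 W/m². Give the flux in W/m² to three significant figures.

cos θ_z = sin ϕ sin δ + cos ϕ cos δ cos h = 0.095998 + 0.760716 = 0.856714.
Flux = S_0 · cos θ_z = 1361 × 0.856714 = 1166 W/m².

1.17e+03 W/m²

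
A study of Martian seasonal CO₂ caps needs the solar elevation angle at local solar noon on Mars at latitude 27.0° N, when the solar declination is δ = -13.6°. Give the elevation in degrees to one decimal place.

At local noon the hour angle is zero, so the zenith angle equals |φ − δ| = |+27.0° − (-13.600°)| = 40.600°.
Elevation = 90° − 40.600° = 49.4°.

49.4°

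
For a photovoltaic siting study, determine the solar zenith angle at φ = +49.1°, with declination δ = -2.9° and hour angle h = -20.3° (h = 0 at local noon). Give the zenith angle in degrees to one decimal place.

cos θ_z = sin φ sin δ + cos φ cos δ cos h = -0.038241 + 0.613288 = 0.575047.
θ_z = arccos(0.575047) = 54.9°.

θ_z = 54.9°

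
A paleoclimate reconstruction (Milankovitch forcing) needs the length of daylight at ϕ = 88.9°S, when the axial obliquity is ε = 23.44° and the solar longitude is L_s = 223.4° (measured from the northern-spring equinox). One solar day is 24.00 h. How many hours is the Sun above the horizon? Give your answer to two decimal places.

24.00 h

Solar declination: sin δ = sin ε · sin L_s = sin 23.44° × sin 223.4° = -0.27332, so δ = -15.862°.
Sunrise equation: cos h₀ = −tan ϕ · tan δ = -14.7979 ≤ −1, so the Sun never sets (polar day) and h₀ = π.
Daylight = 2h₀/(2π) × 24.00 h = (3.1416/π) × 24.00 = 24.00 h.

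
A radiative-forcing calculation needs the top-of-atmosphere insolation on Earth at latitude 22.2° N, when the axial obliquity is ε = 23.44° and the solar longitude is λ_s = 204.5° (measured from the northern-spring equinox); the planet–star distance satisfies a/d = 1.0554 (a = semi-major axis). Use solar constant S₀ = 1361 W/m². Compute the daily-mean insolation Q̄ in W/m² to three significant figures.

Q̄ ≈ 394 W/m²

Solar declination: sin δ = sin ε · sin λ_s = sin 23.44° × sin 204.5° = -0.16496, so δ = -9.495°.
cos H₀ = −tan(+22.2°) tan(-9.495°) = 0.0683, H₀ = 1.5025 rad.
Bracket: H₀ sin φ sin δ + cos φ cos δ sin H₀ = 1.5025×0.37784×-0.16496 + 0.92587×0.98630×0.99767 = -0.093649 + 0.911058 = 0.817409.
Inverse-square distance factor (a/d)² = 1.0554² = 1.113869.
Q̄ = (S₀/π) × 1.113869 × [bracket] = (1361/π) × 1.113869 × 0.817409 = 394.4 W/m².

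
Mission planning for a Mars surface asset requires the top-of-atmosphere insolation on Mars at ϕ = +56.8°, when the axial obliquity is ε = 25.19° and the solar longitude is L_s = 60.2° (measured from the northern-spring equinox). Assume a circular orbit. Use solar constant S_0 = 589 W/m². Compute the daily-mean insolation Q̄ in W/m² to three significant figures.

Solar declination: sin δ = sin ε · sin L_s = sin 25.19° × sin 60.2° = 0.36934, so δ = +21.675°.
cos h₀ = −tan(+56.8°) tan(+21.675°) = -0.6074, h₀ = 2.2235 rad.
Bracket: h₀ sin ϕ sin δ + cos ϕ cos δ sin h₀ = 2.2235×0.83676×0.36934 + 0.54756×0.92929×0.79443 = 0.687170 + 0.404239 = 1.091409.
Q̄ = (S_0/π) × [bracket] = (589/π) × 1.091409 = 204.6 W/m².

Q̄ ≈ 205 W/m²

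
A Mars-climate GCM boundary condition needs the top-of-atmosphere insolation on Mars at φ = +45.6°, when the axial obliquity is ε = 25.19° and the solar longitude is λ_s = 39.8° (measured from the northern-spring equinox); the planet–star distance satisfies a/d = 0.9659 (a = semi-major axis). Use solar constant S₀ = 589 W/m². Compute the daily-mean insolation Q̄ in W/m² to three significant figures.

Solar declination: sin δ = sin ε · sin λ_s = sin 25.19° × sin 39.8° = 0.27244, so δ = +15.810°.
cos H₀ = −tan(+45.6°) tan(+15.810°) = -0.2891, H₀ = 1.8641 rad.
Bracket: H₀ sin φ sin δ + cos φ cos δ sin H₀ = 1.8641×0.71447×0.27244 + 0.69966×0.96217×0.95728 = 0.362847 + 0.644433 = 1.007280.
Inverse-square distance factor (a/d)² = 0.9659² = 0.932963.
Q̄ = (S₀/π) × 0.932963 × [bracket] = (589/π) × 0.932963 × 1.007280 = 176.2 W/m².

Q̄ ≈ 176 W/m²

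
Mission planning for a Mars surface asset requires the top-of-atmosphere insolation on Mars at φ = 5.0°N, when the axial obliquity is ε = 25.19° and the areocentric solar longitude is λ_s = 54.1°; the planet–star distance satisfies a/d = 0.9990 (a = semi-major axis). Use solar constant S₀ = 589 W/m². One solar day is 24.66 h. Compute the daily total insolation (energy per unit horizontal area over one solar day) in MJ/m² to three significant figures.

16.3 MJ/m²

sin δ = sin 25.19° × sin 54.1° = 0.34477, so δ = +20.168°.
cos H₀ = −tan(+5.0°) tan(+20.168°) = -0.0321, H₀ = 1.6029 rad.
Bracket: H₀ sin φ sin δ + cos φ cos δ sin H₀ = 1.6029×0.08716×0.34477 + 0.99619×0.93869×0.99948 = 0.048167 + 0.934627 = 0.982794.
Inverse-square distance factor (a/d)² = 0.9990² = 0.998001.
Q̄ = (S₀/π) × 0.998001 × [bracket] = (589/π) × 0.998001 × 0.982794 = 183.89 W/m².
Daily total = Q̄ × 24.66 h × 3600 s/h = 183.89 × 24.66 × 3600 / 10⁶ = 16.33 MJ/m².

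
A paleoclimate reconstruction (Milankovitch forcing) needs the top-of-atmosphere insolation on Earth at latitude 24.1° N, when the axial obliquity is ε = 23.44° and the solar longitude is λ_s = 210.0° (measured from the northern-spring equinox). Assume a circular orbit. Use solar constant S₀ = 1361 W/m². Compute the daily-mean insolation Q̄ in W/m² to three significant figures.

Q̄ ≈ 334 W/m²

Solar declination: sin δ = sin ε · sin λ_s = sin 23.44° × sin 210.0° = -0.19889, so δ = -11.472°.
cos H₀ = −tan(+24.1°) tan(-11.472°) = 0.0908, H₀ = 1.4799 rad.
Bracket: H₀ sin φ sin δ + cos φ cos δ sin H₀ = 1.4799×0.40833×-0.19889 + 0.91283×0.98002×0.99587 = -0.120187 + 0.890897 = 0.770710.
Q̄ = (S₀/π) × [bracket] = (1361/π) × 0.770710 = 333.9 W/m².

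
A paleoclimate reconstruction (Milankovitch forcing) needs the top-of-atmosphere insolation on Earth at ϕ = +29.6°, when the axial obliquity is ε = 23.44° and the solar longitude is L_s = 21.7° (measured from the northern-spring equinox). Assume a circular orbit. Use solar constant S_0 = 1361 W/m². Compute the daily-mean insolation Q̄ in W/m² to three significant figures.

Q̄ ≈ 423 W/m²

Solar declination: sin δ = sin ε · sin L_s = sin 23.44° × sin 21.7° = 0.14708, so δ = +8.458°.
cos h₀ = −tan(+29.6°) tan(+8.458°) = -0.0845, h₀ = 1.6554 rad.
Bracket: h₀ sin ϕ sin δ + cos ϕ cos δ sin h₀ = 1.6554×0.49394×0.14708 + 0.86949×0.98912×0.99643 = 0.120263 + 0.856960 = 0.977223.
Q̄ = (S_0/π) × [bracket] = (1361/π) × 0.977223 = 423.4 W/m².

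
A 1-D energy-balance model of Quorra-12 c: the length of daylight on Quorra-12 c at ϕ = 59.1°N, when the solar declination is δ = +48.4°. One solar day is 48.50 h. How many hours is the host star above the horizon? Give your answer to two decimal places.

48.50 h

Sunrise equation: cos h₀ = −tan ϕ · tan δ = -1.8820 ≤ −1, so the host star never sets (polar day) and h₀ = π.
Daylight = 2h₀/(2π) × 48.50 h = (3.1416/π) × 48.50 = 48.50 h.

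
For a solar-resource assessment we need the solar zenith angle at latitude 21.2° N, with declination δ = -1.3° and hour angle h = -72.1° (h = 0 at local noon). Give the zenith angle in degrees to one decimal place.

θ_z = 73.8°

cos θ_z = sin φ sin δ + cos φ cos δ cos h = -0.008204 + 0.286482 = 0.278278.
θ_z = arccos(0.278278) = 73.8°.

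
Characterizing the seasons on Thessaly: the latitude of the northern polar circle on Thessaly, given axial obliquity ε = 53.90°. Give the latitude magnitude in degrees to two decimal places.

36.10°

The polar circle is the lowest latitude that experiences at least one full rotation of continuous daylight at the northern-summer solstice; it lies at |ϕ| = 90° − ε = 90° − 53.90° = 36.10°.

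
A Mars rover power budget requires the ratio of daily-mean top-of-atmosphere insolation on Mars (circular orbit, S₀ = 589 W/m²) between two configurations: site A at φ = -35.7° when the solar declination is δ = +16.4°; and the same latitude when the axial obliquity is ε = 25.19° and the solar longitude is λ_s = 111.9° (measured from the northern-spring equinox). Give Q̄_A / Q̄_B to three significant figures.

— Configuration A (φ=-35.7°):
cos H₀ = −tan(-35.7°) tan(+16.400°) = 0.2115, H₀ = 1.3577 rad.
Bracket: H₀ sin φ sin δ + cos φ cos δ sin H₀ = 1.3577×-0.58354×0.28234 + 0.81208×0.95931×0.97738 = -0.223690 + 0.761415 = 0.537725.
Q̄ = (S₀/π) × [bracket] = (589/π) × 0.537725 = 100.82 W/m².
— Configuration B (φ=-35.7°):
Solar declination: sin δ = sin ε · sin λ_s = sin 25.19° × sin 111.9° = 0.39491, so δ = +23.260°.
cos H₀ = −tan(-35.7°) tan(+23.260°) = 0.3089, H₀ = 1.2568 rad.
Bracket: H₀ sin φ sin δ + cos φ cos δ sin H₀ = 1.2568×-0.58354×0.39491 + 0.81208×0.91872×0.95110 = -0.289624 + 0.709591 = 0.419967.
Q̄ = (S₀/π) × [bracket] = (589/π) × 0.419967 = 78.737 W/m².
Ratio Q̄_A / Q̄_B = 100.82 / 78.737 = 1.280.

Q̄_A / Q̄_B ≈ 1.28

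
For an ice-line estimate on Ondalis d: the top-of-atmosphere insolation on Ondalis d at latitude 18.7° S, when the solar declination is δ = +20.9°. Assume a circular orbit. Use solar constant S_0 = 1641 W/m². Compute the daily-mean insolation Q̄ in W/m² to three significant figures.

cos h₀ = −tan(-18.7°) tan(+20.900°) = 0.1293, h₀ = 1.4412 rad.
Bracket: h₀ sin ϕ sin δ + cos ϕ cos δ sin h₀ = 1.4412×-0.32061×0.35674 + 0.94721×0.93420×0.99161 = -0.164836 + 0.877459 = 0.712623.
Q̄ = (S_0/π) × [bracket] = (1641/π) × 0.712623 = 372.2 W/m².

Q̄ ≈ 372 W/m²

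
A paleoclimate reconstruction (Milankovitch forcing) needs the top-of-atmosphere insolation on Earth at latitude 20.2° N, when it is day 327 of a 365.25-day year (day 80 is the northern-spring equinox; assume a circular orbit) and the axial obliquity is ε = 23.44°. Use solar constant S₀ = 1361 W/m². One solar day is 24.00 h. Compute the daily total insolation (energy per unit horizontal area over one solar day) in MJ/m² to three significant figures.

25.9 MJ/m²

Solar longitude: λ_s = 360° × (327 − 80)/365.25 = 243.450°.
sin δ = sin 23.44° × sin 243.450° = -0.35584, so δ = -20.845°.
cos H₀ = −tan(+20.2°) tan(-20.845°) = 0.1401, H₀ = 1.4302 rad.
Bracket: H₀ sin φ sin δ + cos φ cos δ sin H₀ = 1.4302×0.34530×-0.35584 + 0.93849×0.93455×0.99014 = -0.175731 + 0.868418 = 0.692687.
Q̄ = (S₀/π) × [bracket] = (1361/π) × 0.692687 = 300.09 W/m².
Daily total = Q̄ × 24.00 h × 3600 s/h = 300.09 × 24.00 × 3600 / 10⁶ = 25.93 MJ/m².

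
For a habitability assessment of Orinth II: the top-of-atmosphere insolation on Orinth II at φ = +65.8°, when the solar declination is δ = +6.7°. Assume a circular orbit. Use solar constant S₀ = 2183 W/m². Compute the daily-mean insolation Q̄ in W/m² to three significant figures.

cos H₀ = −tan(+65.8°) tan(+6.700°) = -0.2614, H₀ = 1.8353 rad.
Bracket: H₀ sin φ sin δ + cos φ cos δ sin H₀ = 1.8353×0.91212×0.11667 + 0.40992×0.99317×0.96523 = 0.195307 + 0.392965 = 0.588272.
Q̄ = (S₀/π) × [bracket] = (2183/π) × 0.588272 = 408.8 W/m².

Q̄ ≈ 409 W/m²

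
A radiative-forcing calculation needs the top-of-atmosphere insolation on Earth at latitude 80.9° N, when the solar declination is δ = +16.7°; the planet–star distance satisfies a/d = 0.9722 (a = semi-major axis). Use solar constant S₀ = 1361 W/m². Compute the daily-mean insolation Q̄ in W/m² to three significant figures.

Q̄ ≈ 365 W/m²

cos H₀ = −tan(+80.9°) tan(+16.700°) = -1.8731 ≤ −1 ⇒ polar day, H₀ = π.
Bracket: H₀ sin φ sin δ + cos φ cos δ sin H₀ = 3.1416×0.98741×0.28736 + 0.15816×0.95782×0.00000 = 0.891404 + 0.000000 = 0.891404.
Inverse-square distance factor (a/d)² = 0.9722² = 0.945173.
Q̄ = (S₀/π) × 0.945173 × [bracket] = (1361/π) × 0.945173 × 0.891404 = 365.0 W/m².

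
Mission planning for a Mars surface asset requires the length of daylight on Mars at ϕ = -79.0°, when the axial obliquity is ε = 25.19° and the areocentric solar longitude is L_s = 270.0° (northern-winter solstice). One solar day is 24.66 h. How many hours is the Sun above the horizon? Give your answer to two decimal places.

sin δ = sin 25.19° × sin 270.0° = -0.42562, so δ = -25.190°.
Sunrise equation: cos h₀ = −tan ϕ · tan δ = -2.4197 ≤ −1, so the Sun never sets (polar day) and h₀ = π.
Daylight = 2h₀/(2π) × 24.66 h = (3.1416/π) × 24.66 = 24.66 h.

24.66 h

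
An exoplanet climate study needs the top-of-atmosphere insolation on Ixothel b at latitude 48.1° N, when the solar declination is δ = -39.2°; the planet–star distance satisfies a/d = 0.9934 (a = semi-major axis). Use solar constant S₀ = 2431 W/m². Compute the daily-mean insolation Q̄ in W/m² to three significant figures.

cos H₀ = −tan(+48.1°) tan(-39.200°) = 0.9090, H₀ = 0.4300 rad.
Bracket: H₀ sin φ sin δ + cos φ cos δ sin H₀ = 0.4300×0.74431×-0.63203 + 0.66783×0.77494×0.41684 = -0.202283 + 0.215726 = 0.013443.
Inverse-square distance factor (a/d)² = 0.9934² = 0.986844.
Q̄ = (S₀/π) × 0.986844 × [bracket] = (2431/π) × 0.986844 × 0.013443 = 10.27 W/m².

Q̄ ≈ 10.3 W/m²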